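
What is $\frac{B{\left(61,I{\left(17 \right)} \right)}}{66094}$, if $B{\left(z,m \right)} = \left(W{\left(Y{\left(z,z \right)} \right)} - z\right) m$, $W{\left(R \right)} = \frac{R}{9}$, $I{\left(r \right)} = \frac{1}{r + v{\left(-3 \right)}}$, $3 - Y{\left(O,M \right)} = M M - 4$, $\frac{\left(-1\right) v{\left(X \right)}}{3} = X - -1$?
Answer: $- \frac{203}{651498} \approx -0.00031159$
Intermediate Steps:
$v{\left(X \right)} = -3 - 3 X$ ($v{\left(X \right)} = - 3 \left(X - -1\right) = - 3 \left(X + 1\right) = - 3 \left(1 + X\right) = -3 - 3 X$)
$Y{\left(O,M \right)} = 7 - M^{2}$ ($Y{\left(O,M \right)} = 3 - \left(M M - 4\right) = 3 - \left(M^{2} - 4\right) = 3 - \left(-4 + M^{2}\right) = 7 - M^{2}$)
$I{\left(r \right)} = \frac{1}{6 + r}$ ($I{\left(r \right)} = \frac{1}{r - -6} = \frac{1}{r + \left(-3 + 9\right)} = \frac{1}{r + 6} = \frac{1}{6 + r}$)
$W{\left(R \right)} = \frac{R}{9}$ ($W{\left(R \right)} = R \frac{1}{9} = \frac{R}{9}$)
$B{\left(z,m \right)} = m \left(\frac{7}{9} - z - \frac{z^{2}}{9}\right)$ ($B{\left(z,m \right)} = \left(\frac{7 - z^{2}}{9} - z\right) m = \left(\left(\frac{7}{9} - \frac{z^{2}}{9}\right) - z\right) m = \left(\frac{7}{9} - z - \frac{z^{2}}{9}\right) m = m \left(\frac{7}{9} - z - \frac{z^{2}}{9}\right)$)
$\frac{B{\left(61,I{\left(17 \right)} \right)}}{66094} = \frac{\frac{1}{9} \frac{1}{6 + 17} \left(7 - 61^{2} - 549\right)}{66094} = \frac{7 - 3721 - 549}{9 \cdot 23} \cdot \frac{1}{66094} = \frac{1}{9} \cdot \frac{1}{23} \left(7 - 3721 - 549\right) \frac{1}{66094} = \frac{1}{9} \cdot \frac{1}{23} \left(-4263\right) \frac{1}{66094} = \left(- \frac{1421}{69}\right) \frac{1}{66094} = - \frac{203}{651498}$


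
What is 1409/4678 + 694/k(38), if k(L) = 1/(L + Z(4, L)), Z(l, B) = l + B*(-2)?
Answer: -110380679/4678 ≈ -23596.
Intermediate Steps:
Z(l, B) = l - 2*B
k(L) = 1/(4 - L) (k(L) = 1/(L + (4 - 2*L)) = 1/(4 - L))
1409/4678 + 694/k(38) = 1409/4678 + 694/(1/(4 - 1*38)) = 1409*(1/4678) + 694/(1/(4 - 38)) = 1409/4678 + 694/(1/(-34)) = 1409/4678 + 694/(-1/34) = 1409/4678 + 694*(-34) = 1409/4678 - 23596 = -110380679/4678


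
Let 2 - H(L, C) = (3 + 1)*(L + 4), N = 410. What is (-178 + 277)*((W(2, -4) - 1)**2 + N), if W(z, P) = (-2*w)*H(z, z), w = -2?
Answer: 824769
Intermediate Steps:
H(L, C) = -14 - 4*L (H(L, C) = 2 - (3 + 1)*(L + 4) = 2 - 4*(4 + L) = 2 - (16 + 4*L) = 2 + (-16 - 4*L) = -14 - 4*L)
W(z, P) = -56 - 16*z (W(z, P) = (-2*(-2))*(-14 - 4*z) = 4*(-14 - 4*z) = -56 - 16*z)
(-178 + 277)*((W(2, -4) - 1)**2 + N) = (-178 + 277)*(((-56 - 16*2) - 1)**2 + 410) = 99*(((-56 - 32) - 1)**2 + 410) = 99*((-88 - 1)**2 + 410) = 99*((-89)**2 + 410) = 99*(7921 + 410) = 99*8331 = 824769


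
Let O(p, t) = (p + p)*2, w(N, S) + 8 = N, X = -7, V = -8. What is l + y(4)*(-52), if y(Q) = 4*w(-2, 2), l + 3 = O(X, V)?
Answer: 2049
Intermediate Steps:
w(N, S) = -8 + N
O(p, t) = 4*p (O(p, t) = (2*p)*2 = 4*p)
l = -31 (l = -3 + 4*(-7) = -3 - 28 = -31)
y(Q) = -40 (y(Q) = 4*(-8 - 2) = 4*(-10) = -40)
l + y(4)*(-52) = -31 - 40*(-52) = -31 + 2080 = 2049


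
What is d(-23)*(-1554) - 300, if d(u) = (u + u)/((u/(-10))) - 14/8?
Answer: 66999/2 ≈ 33500.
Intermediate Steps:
d(u) = -87/4 (d(u) = (2*u)/((u*(-⅒))) - 14*⅛ = (2*u)/((-u/10)) - 7/4 = (2*u)*(-10/u) - 7/4 = -20 - 7/4 = -87/4)
d(-23)*(-1554) - 300 = -87/4*(-1554) - 300 = 67599/2 - 300 = 66999/2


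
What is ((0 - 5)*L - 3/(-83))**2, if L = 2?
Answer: 683929/6889 ≈ 99.278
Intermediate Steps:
((0 - 5)*L - 3/(-83))**2 = ((0 - 5)*2 - 3/(-83))**2 = (-5*2 - 3*(-1/83))**2 = (-10 + 3/83)**2 = (-827/83)**2 = 683929/6889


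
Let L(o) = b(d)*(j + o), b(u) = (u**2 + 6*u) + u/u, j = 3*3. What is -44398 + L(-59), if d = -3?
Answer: -43998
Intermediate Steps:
j = 9
b(u) = 1 + u**2 + 6*u (b(u) = (u**2 + 6*u) + 1 = 1 + u**2 + 6*u)
L(o) = -72 - 8*o (L(o) = (1 + (-3)**2 + 6*(-3))*(9 + o) = (1 + 9 - 18)*(9 + o) = -8*(9 + o) = -72 - 8*o)
-44398 + L(-59) = -44398 + (-72 - 8*(-59)) = -44398 + (-72 + 472) = -44398 + 400 = -43998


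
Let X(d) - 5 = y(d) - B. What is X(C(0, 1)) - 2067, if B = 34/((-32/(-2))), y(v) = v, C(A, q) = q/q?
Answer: -16505/8 ≈ -2063.1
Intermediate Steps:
C(A, q) = 1
B = 17/8 (B = 34/((-32*(-½))) = 34/16 = 34*(1/16) = 17/8 ≈ 2.1250)
X(d) = 23/8 + d (X(d) = 5 + (d - 1*17/8) = 5 + (d - 17/8) = 5 + (-17/8 + d) = 23/8 + d)
X(C(0, 1)) - 2067 = (23/8 + 1) - 2067 = 31/8 - 2067 = -16505/8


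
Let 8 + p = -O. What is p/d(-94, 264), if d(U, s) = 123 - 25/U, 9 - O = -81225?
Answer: -7636748/11587 ≈ -659.08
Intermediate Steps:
O = 81234 (O = 9 - 1*(-81225) = 9 + 81225 = 81234)
d(U, s) = 123 - 25/U
p = -81242 (p = -8 - 1*81234 = -8 - 81234 = -81242)
p/d(-94, 264) = -81242/(123 - 25/(-94)) = -81242/(123 - 25*(-1/94)) = -81242/(123 + 25/94) = -81242/11587/94 = -81242*94/11587 = -7636748/11587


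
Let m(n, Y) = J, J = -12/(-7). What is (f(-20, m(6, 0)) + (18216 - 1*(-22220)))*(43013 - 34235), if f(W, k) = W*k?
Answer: 354646248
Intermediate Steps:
J = 12/7 (J = -12*(-1/7) = 12/7 ≈ 1.7143)
m(n, Y) = 12/7
(f(-20, m(6, 0)) + (18216 - 1*(-22220)))*(43013 - 34235) = (-20*12/7 + (18216 - 1*(-22220)))*(43013 - 34235) = (-240/7 + (18216 + 22220))*8778 = (-240/7 + 40436)*8778 = (282812/7)*8778 = 354646248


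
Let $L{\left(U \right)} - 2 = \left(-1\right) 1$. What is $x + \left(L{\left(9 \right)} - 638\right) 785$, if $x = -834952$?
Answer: $-1334997$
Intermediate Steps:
$L{\left(U \right)} = 1$ ($L{\left(U \right)} = 2 - 1 = 1$)
$x + \left(L{\left(9 \right)} - 638\right) 785 = -834952 + \left(1 - 638\right) 785 = -834952 - 500045 = -1334997$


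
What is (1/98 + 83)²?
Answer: 66178225/9604 ≈ 6890.7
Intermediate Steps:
(1/98 + 83)² = (8135/98)² = 66178225/9604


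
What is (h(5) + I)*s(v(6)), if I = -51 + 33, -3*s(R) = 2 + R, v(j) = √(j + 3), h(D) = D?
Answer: 65/3 ≈ 21.667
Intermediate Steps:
v(j) = √(3 + j)
s(R) = -⅔ - R/3 (s(R) = -(2 + R)/3 = -⅔ - R/3)
I = -18
(h(5) + I)*s(v(6)) = (5 - 18)*(-⅔ - √(3 + 6)/3) = -13*(-⅔ - √9/3) = -13*(-⅔ - ⅓*3) = -13*(-⅔ - 1) = -13*(-5/3) = 65/3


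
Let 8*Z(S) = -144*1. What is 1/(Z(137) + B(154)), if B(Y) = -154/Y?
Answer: -1/19 ≈ -0.052632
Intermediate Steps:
Z(S) = -18 (Z(S) = (-144*1)/8 = (⅛)*(-144) = -18)
1/(Z(137) + B(154)) = 1/(-18 - 154/154) = 1/(-18 - 154*1/154) = 1/(-18 - 1) = 1/(-19) = -1/19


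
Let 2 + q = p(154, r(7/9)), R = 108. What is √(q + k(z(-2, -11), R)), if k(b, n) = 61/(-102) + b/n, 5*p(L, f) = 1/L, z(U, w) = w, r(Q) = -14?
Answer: I*√37454292645/117810 ≈ 1.6427*I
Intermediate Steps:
p(L, f) = 1/(5*L)
k(b, n) = -61/102 + b/n (k(b, n) = 61*(-1/102) + b/n = -61/102 + b/n)
q = -1539/770 (q = -2 + (⅕)/154 = -2 + (⅕)*(1/154) = -2 + 1/770 = -1539/770 ≈ -1.9987)
√(q + k(z(-2, -11), R)) = √(-1539/770 + (-61/102 - 11/108)) = √(-1539/770 - 1285/1836) = √(-1907527/706860) = I*√37454292645/117810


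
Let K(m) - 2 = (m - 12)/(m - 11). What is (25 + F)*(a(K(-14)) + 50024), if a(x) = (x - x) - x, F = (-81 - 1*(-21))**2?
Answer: 181325980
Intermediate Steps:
F = 3600 (F = (-81 + 21)**2 = (-60)**2 = 3600)
K(m) = 2 + (-12 + m)/(-11 + m) (K(m) = 2 + (m - 12)/(m - 11) = 2 + (-12 + m)/(-11 + m))
a(x) = -x (a(x) = 0 - x = -x)
(25 + F)*(a(K(-14)) + 50024) = (25 + 3600)*(-(-34 + 3*(-14))/(-11 - 14) + 50024) = 3625*(-(-34 - 42)/(-25) + 50024) = 3625*(-(-1)*(-76)/25 + 50024) = 3625*(-1*76/25 + 50024) = 3625*(-76/25 + 50024) = 3625*(1250524/25) = 181325980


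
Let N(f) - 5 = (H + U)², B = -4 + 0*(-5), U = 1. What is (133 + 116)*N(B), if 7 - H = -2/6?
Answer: 55610/3 ≈ 18537.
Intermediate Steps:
H = 22/3 (H = 7 - (-2)/6 = 7 - 1*(-⅓) = 7 + ⅓ = 22/3 ≈ 7.3333)
B = -4 (B = -4 + 0 = -4)
N(f) = 670/9 (N(f) = 5 + (22/3 + 1)² = 5 + (25/3)² = 5 + 625/9 = 670/9)
(133 + 116)*N(B) = (133 + 116)*(670/9) = 249*(670/9) = 55610/3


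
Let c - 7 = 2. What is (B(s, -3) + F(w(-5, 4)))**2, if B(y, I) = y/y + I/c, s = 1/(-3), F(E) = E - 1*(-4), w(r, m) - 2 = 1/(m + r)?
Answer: 289/9 ≈ 32.111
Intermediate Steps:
c = 9 (c = 7 + 2 = 9)
w(r, m) = 2 + 1/(m + r)
F(E) = 4 + E (F(E) = E + 4 = 4 + E)
s = -1/3 ≈ -0.33333
B(y, I) = 1 + I/9 (B(y, I) = y/y + I/9 = 1 + I*(1/9) = 1 + I/9)
(B(s, -3) + F(w(-5, 4)))**2 = ((1 + (1/9)*(-3)) + (4 + (1 + 2*4 + 2*(-5))/(4 - 5)))**2 = ((1 - 1/3) + (4 + (1 + 8 - 10)/(-1)))**2 = (2/3 + (4 - 1*(-1)))**2 = (2/3 + (4 + 1))**2 = (2/3 + 5)**2 = (17/3)**2 = 289/9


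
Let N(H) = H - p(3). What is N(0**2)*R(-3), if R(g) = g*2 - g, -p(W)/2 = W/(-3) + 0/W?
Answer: 6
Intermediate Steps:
p(W) = 2*W/3 (p(W) = -2*(W/(-3) + 0/W) = -2*(W*(-1/3) + 0) = -2*(-W/3 + 0) = -(-2)*W/3 = 2*W/3)
N(H) = -2 + H (N(H) = H - 2*3/3 = H - 1*2 = H - 2 = -2 + H)
R(g) = g (R(g) = 2*g - g = g)
N(0**2)*R(-3) = (-2 + 0**2)*(-3) = (-2 + 0)*(-3) = -2*(-3) = 6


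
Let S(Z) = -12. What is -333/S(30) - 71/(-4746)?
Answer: 263545/9492 ≈ 27.765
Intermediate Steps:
-333/S(30) - 71/(-4746) = -333/(-12) - 71/(-4746) = -333*(-1/12) - 71*(-1/4746) = 111/4 + 71/4746 = 263545/9492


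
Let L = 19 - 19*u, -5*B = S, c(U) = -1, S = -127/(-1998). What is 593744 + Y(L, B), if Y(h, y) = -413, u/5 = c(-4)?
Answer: 593331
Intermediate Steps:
S = 127/1998 (S = -127*(-1/1998) = 127/1998 ≈ 0.063564)
B = -127/9990 (B = -1/5*127/1998 = -127/9990 ≈ -0.012713)
u = -5 (u = 5*(-1) = -5)
L = 114 (L = 19 - 19*(-5) = 19 + 95 = 114)
593744 + Y(L, B) = 593744 - 413 = 593331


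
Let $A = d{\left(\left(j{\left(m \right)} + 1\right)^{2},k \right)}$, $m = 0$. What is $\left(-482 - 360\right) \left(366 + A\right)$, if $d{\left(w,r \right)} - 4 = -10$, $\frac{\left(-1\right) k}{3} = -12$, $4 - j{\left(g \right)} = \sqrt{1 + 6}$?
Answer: $-303120$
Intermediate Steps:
$j{\left(g \right)} = 4 - \sqrt{7}$ ($j{\left(g \right)} = 4 - \sqrt{1 + 6} = 4 - \sqrt{7}$)
$k = 36$ ($k = \left(-3\right) \left(-12\right) = 36$)
$d{\left(w,r \right)} = -6$ ($d{\left(w,r \right)} = 4 - 10 = -6$)
$A = -6$
$\left(-482 - 360\right) \left(366 + A\right) = \left(-482 - 360\right) \left(366 - 6\right) = \left(-842\right) 360 = -303120$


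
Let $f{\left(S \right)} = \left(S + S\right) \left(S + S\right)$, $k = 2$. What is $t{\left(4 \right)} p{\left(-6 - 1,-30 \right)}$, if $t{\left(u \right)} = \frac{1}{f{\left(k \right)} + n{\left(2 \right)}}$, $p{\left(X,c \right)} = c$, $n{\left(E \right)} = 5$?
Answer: $- \frac{10}{7} \approx -1.4286$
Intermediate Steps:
$f{\left(S \right)} = 4 S^{2}$ ($f{\left(S \right)} = 2 S 2 S = 4 S^{2}$)
$t{\left(u \right)} = \frac{1}{21}$ ($t{\left(u \right)} = \frac{1}{4 \cdot 2^{2} + 5} = \frac{1}{4 \cdot 4 + 5} = \frac{1}{16 + 5} = \frac{1}{21}$)
$t{\left(4 \right)} p{\left(-6 - 1,-30 \right)} = \frac{1}{21} \left(-30\right) = - \frac{10}{7}$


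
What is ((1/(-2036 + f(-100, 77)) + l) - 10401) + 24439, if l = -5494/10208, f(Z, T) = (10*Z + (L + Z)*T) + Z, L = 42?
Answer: 272331023653/19400304 ≈ 14037.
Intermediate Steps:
f(Z, T) = 11*Z + T*(42 + Z) (f(Z, T) = (10*Z + (42 + Z)*T) + Z = (10*Z + T*(42 + Z)) + Z = 11*Z + T*(42 + Z))
l = -2747/5104 (l = -5494*1/10208 = -2747/5104 ≈ -0.53821)
((1/(-2036 + f(-100, 77)) + l) - 10401) + 24439 = ((1/(-2036 + (11*(-100) + 42*77 + 77*(-100))) - 2747/5104) - 10401) + 24439 = ((1/(-2036 + (-1100 + 3234 - 7700)) - 2747/5104) - 10401) + 24439 = ((1/(-2036 - 5566) - 2747/5104) - 10401) + 24439 = ((1/(-7602) - 2747/5104) - 10401) + 24439 = ((-1/7602 - 2747/5104) - 10401) + 24439 = (-10443899/19400304 - 10401) + 24439 = -201793005803/19400304 + 24439 = 272331023653/19400304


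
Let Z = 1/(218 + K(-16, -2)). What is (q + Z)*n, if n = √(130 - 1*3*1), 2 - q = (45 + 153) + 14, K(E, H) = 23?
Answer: -50609*√127/241 ≈ -2366.5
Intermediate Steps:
q = -210 (q = 2 - ((45 + 153) + 14) = 2 - (198 + 14) = 2 - 1*212 = 2 - 212 = -210)
Z = 1/241 (Z = 1/(218 + 23) = 1/241 ≈ 0.0041494)
n = √127 (n = √(130 - 3*1) = √(130 - 3) = √127 ≈ 11.269)
(q + Z)*n = (-210 + 1/241)*√127 = -50609*√127/241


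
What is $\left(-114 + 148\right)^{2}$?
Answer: $1156$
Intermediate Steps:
$\left(-114 + 148\right)^{2} = 34^{2} = 1156$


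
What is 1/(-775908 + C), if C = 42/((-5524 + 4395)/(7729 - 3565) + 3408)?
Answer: -14189783/11009965973076 ≈ -1.2888e-6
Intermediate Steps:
C = 174888/14189783 (C = 42/(-1129/4164 + 3408) = 42/(14189783/4164) = (4164/14189783)*42 = 174888/14189783 ≈ 0.012325)
1/(-775908 + C) = 1/(-775908 + 174888/14189783) = 1/(-11009965973076/14189783) = -14189783/11009965973076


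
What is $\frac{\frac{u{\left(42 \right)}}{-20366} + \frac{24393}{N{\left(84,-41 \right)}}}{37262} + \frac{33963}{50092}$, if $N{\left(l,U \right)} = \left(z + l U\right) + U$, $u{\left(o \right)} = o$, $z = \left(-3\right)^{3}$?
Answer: $\frac{11311573401748311}{16688019289702096} \approx 0.67783$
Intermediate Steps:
$z = -27$
$N{\left(l,U \right)} = -27 + U + U l$ ($N{\left(l,U \right)} = \left(-27 + l U\right) + U = \left(-27 + U l\right) + U = -27 + U + U l$)
$\frac{\frac{u{\left(42 \right)}}{-20366} + \frac{24393}{N{\left(84,-41 \right)}}}{37262} + \frac{33963}{50092} = \frac{\frac{42}{-20366} + \frac{24393}{-27 - 41 - 3444}}{37262} + \frac{33963}{50092} = \left(42 \left(- \frac{1}{20366}\right) + \frac{24393}{-27 - 41 - 3444}\right) \frac{1}{37262} + 33963 \cdot \frac{1}{50092} = \left(- \frac{21}{10183} + \frac{24393}{-3512}\right) \frac{1}{37262} + \frac{33963}{50092} = \left(- \frac{21}{10183} + 24393 \left(- \frac{1}{3512}\right)\right) \frac{1}{37262} + \frac{33963}{50092} = \left(- \frac{21}{10183} - \frac{24393}{3512}\right) \frac{1}{37262} + \frac{33963}{50092} = \left(- \frac{248467671}{35762696}\right) \frac{1}{37262} + \frac{33963}{50092} = - \frac{248467671}{1332589578352} + \frac{33963}{50092} = \frac{11311573401748311}{16688019289702096}$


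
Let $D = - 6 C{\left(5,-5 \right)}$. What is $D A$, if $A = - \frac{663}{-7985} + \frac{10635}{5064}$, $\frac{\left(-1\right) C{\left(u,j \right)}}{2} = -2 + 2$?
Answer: $0$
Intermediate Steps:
$C{\left(u,j \right)} = 0$ ($C{\left(u,j \right)} = - 2 \left(-2 + 2\right) = \left(-2\right) 0 = 0$)
$A = \frac{29425969}{13478680}$ ($A = \left(-663\right) \left(- \frac{1}{7985}\right) + 10635 \cdot \frac{1}{5064} = \frac{663}{7985} + \frac{3545}{1688} = \frac{29425969}{13478680} \approx 2.1831$)
$D = 0$ ($D = \left(-6\right) 0 = 0$)
$D A = 0 \cdot \frac{29425969}{13478680} = 0$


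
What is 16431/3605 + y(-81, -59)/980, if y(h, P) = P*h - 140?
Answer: 187577/20188 ≈ 9.2915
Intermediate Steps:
y(h, P) = -140 + P*h
16431/3605 + y(-81, -59)/980 = 16431/3605 + (-140 - 59*(-81))/980 = 16431*(1/3605) + (-140 + 4779)*(1/980) = 16431/3605 + 4639*(1/980) = 16431/3605 + 4639/980 = 187577/20188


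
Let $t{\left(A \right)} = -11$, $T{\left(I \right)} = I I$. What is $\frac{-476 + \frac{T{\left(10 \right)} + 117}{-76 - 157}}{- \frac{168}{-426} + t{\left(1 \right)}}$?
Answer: $\frac{7889875}{175449} \approx 44.97$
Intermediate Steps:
$T{\left(I \right)} = I^{2}$
$\frac{-476 + \frac{T{\left(10 \right)} + 117}{-76 - 157}}{- \frac{168}{-426} + t{\left(1 \right)}} = \frac{-476 + \frac{10^{2} + 117}{-76 - 157}}{- \frac{168}{-426} - 11} = \frac{-476 + \frac{100 + 117}{-233}}{\left(-168\right) \left(- \frac{1}{426}\right) - 11} = \frac{-476 + 217 \left(- \frac{1}{233}\right)}{\frac{28}{71} - 11} = \frac{-476 - \frac{217}{233}}{- \frac{753}{71}} = \left(- \frac{111125}{233}\right) \left(- \frac{71}{753}\right) = \frac{7889875}{175449}$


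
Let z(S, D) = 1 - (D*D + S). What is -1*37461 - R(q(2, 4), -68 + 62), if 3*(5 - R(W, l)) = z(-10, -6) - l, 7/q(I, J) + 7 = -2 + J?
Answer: -112417/3 ≈ -37472.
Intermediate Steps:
q(I, J) = 7/(-9 + J) (q(I, J) = 7/(-7 + (-2 + J)) = 7/(-9 + J))
z(S, D) = 1 - S - D**2 (z(S, D) = 1 - (D**2 + S) = 1 - (S + D**2) = 1 + (-S - D**2) = 1 - S - D**2)
R(W, l) = 40/3 + l/3 (R(W, l) = 5 - ((1 - 1*(-10) - 1*(-6)**2) - l)/3 = 5 - ((1 + 10 - 1*36) - l)/3 = 5 - ((1 + 10 - 36) - l)/3 = 5 - (-25 - l)/3 = 5 + (25/3 + l/3) = 40/3 + l/3)
-1*37461 - R(q(2, 4), -68 + 62) = -1*37461 - (40/3 + (-68 + 62)/3) = -37461 - (40/3 + (1/3)*(-6)) = -37461 - (40/3 - 2) = -37461 - 1*34/3 = -37461 - 34/3 = -112417/3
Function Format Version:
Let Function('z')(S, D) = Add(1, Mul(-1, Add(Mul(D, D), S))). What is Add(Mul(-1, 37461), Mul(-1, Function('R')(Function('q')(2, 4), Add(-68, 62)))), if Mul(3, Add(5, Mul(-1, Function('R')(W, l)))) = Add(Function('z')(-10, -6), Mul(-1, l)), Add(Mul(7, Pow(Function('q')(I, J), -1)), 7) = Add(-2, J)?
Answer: Rational(-112417, 3) ≈ -37472.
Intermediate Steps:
Function('q')(I, J) = Mul(7, Pow(Add(-9, J), -1)) (Function('q')(I, J) = Mul(7, Pow(Add(-7, Add(-2, J)), -1)) = Mul(7, Pow(Add(-9, J), -1)))
Function('z')(S, D) = Add(1, Mul(-1, S), Mul(-1, Pow(D, 2))) (Function('z')(S, D) = Add(1, Mul(-1, Add(Pow(D, 2), S))) = Add(1, Mul(-1, Add(S, Pow(D, 2)))) = Add(1, Add(Mul(-1, S), Mul(-1, Pow(D, 2)))) = Add(1, Mul(-1, S), Mul(-1, Pow(D, 2))))
Function('R')(W, l) = Add(Rational(40, 3), Mul(Rational(1, 3), l)) (Function('R')(W, l) = Add(5, Mul(Rational(-1, 3), Add(Add(1, Mul(-1, -10), Mul(-1, Pow(-6, 2))), Mul(-1, l)))) = Add(5, Mul(Rational(-1, 3), Add(Add(1, 10, Mul(-1, 36)), Mul(-1, l)))) = Add(5, Mul(Rational(-1, 3), Add(Add(1, 10, -36), Mul(-1, l)))) = Add(5, Mul(Rational(-1, 3), Add(-25, Mul(-1, l)))) = Add(5, Add(Rational(25, 3), Mul(Rational(1, 3), l))) = Add(Rational(40, 3), Mul(Rational(1, 3), l)))
Add(Mul(-1, 37461), Mul(-1, Function('R')(Function('q')(2, 4), Add(-68, 62)))) = Add(Mul(-1, 37461), Mul(-1, Add(Rational(40, 3), Mul(Rational(1, 3), Add(-68, 62))))) = Add(-37461, Mul(-1, Add(Rational(40, 3), Mul(Rational(1, 3), -6)))) = Add(-37461, Mul(-1, Add(Rational(40, 3), -2))) = Add(-37461, Mul(-1, Rational(34, 3))) = Add(-37461, Rational(-34, 3)) = Rational(-112417, 3)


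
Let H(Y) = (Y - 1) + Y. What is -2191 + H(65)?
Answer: -2062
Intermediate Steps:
H(Y) = -1 + 2*Y (H(Y) = (-1 + Y) + Y = -1 + 2*Y)
-2191 + H(65) = -2191 + (-1 + 2*65) = -2191 + (-1 + 130) = -2191 + 129 = -2062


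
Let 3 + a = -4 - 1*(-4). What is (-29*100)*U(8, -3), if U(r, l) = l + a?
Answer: 17400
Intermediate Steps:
a = -3 (a = -3 + (-4 - 1*(-4)) = -3 + (-4 + 4) = -3 + 0 = -3)
U(r, l) = -3 + l (U(r, l) = l - 3 = -3 + l)
(-29*100)*U(8, -3) = (-29*100)*(-3 - 3) = -2900*(-6) = 17400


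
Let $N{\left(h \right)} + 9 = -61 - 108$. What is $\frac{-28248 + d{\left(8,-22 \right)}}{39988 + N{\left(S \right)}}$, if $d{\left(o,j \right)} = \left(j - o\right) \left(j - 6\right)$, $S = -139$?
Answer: $- \frac{4568}{6635} \approx -0.68847$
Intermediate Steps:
$N{\left(h \right)} = -178$ ($N{\left(h \right)} = -9 - 169 = -178$)
$d{\left(o,j \right)} = \left(-6 + j\right) \left(j - o\right)$ ($d{\left(o,j \right)} = \left(j - o\right) \left(-6 + j\right) = \left(-6 + j\right) \left(j - o\right)$)
$\frac{-28248 + d{\left(8,-22 \right)}}{39988 + N{\left(S \right)}} = \frac{-28248 + \left(\left(-22\right)^{2} - -132 + 6 \cdot 8 - \left(-22\right) 8\right)}{39988 - 178} = \frac{-28248 + \left(484 + 132 + 48 + 176\right)}{39810} = \left(-28248 + 840\right) \frac{1}{39810} = \left(-27408\right) \frac{1}{39810} = - \frac{4568}{6635}$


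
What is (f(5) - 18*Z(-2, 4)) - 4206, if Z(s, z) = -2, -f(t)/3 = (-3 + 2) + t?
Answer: -4182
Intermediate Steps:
f(t) = 3 - 3*t (f(t) = -3*((-3 + 2) + t) = -3*(-1 + t) = 3 - 3*t)
(f(5) - 18*Z(-2, 4)) - 4206 = ((3 - 3*5) - 18*(-2)) - 4206 = ((3 - 15) + 36) - 4206 = (-12 + 36) - 4206 = 24 - 4206 = -4182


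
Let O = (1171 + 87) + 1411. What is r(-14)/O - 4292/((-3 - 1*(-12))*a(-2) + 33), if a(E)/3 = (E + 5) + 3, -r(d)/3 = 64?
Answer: -11492788/520455 ≈ -22.082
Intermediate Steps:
r(d) = -192 (r(d) = -3*64 = -192)
O = 2669 (O = 1258 + 1411 = 2669)
a(E) = 24 + 3*E (a(E) = 3*((E + 5) + 3) = 3*((5 + E) + 3) = 3*(8 + E) = 24 + 3*E)
r(-14)/O - 4292/((-3 - 1*(-12))*a(-2) + 33) = -192/2669 - 4292/((-3 - 1*(-12))*(24 + 3*(-2)) + 33) = -192*1/2669 - 4292/((-3 + 12)*(24 - 6) + 33) = -192/2669 - 4292/(9*18 + 33) = -192/2669 - 4292/(162 + 33) = -192/2669 - 4292/195 = -11492788/520455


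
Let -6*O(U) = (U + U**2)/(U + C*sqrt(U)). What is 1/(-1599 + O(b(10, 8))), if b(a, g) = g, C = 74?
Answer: -485740/776697193 + 37*sqrt(2)/2330091579 ≈ -0.00062537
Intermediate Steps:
O(U) = -(U + U**2)/(6*(U + 74*sqrt(U)))
1/(-1599 + O(b(10, 8))) = 1/(-1599 - 1*8*(1 + 8)/(6*8 + 444*sqrt(8))) = 1/(-1599 - 1*8*9/(48 + 444*(2*sqrt(2)))) = 1/(-1599 - 1*8*9/(48 + 888*sqrt(2))) = 1/(-1599 - 72/(48 + 888*sqrt(2)))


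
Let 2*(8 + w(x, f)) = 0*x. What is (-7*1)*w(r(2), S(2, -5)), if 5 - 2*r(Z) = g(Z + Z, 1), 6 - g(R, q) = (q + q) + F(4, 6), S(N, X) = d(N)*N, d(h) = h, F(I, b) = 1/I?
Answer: 56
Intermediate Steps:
S(N, X) = N² (S(N, X) = N*N = N²)
g(R, q) = 23/4 - 2*q (g(R, q) = 6 - ((q + q) + 1/4) = 6 - (2*q + ¼) = 6 - (¼ + 2*q) = 6 + (-¼ - 2*q) = 23/4 - 2*q)
r(Z) = 5/8 (r(Z) = 5/2 - (23/4 - 2*1)/2 = 5/2 - (23/4 - 2)/2 = 5/2 - ½*15/4 = 5/2 - 15/8 = 5/8)
w(x, f) = -8 (w(x, f) = -8 + (0*x)/2 = -8 + (½)*0 = -8 + 0 = -8)
(-7*1)*w(r(2), S(2, -5)) = -7*1*(-8) = -7*(-8) = 56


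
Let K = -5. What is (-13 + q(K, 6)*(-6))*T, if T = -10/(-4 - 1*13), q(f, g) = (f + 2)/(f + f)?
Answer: -148/17 ≈ -8.7059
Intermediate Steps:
q(f, g) = (2 + f)/(2*f) (q(f, g) = (2 + f)/((2*f)) = (2 + f)*(1/(2*f)) = (2 + f)/(2*f))
T = 10/17 (T = -10/(-4 - 13) = -10/(-17) = -10*(-1/17) = 10/17 ≈ 0.58823)
(-13 + q(K, 6)*(-6))*T = (-13 + ((1/2)*(2 - 5)/(-5))*(-6))*(10/17) = (-13 + ((1/2)*(-1/5)*(-3))*(-6))*(10/17) = (-13 + (3/10)*(-6))*(10/17) = (-13 - 9/5)*(10/17) = -74/5*10/17 = -148/17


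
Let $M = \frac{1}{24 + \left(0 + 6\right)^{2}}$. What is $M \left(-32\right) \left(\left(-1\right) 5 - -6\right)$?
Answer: $- \frac{8}{15} \approx -0.53333$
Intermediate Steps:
$M = \frac{1}{60}$ ($M = \frac{1}{24 + 6^{2}} = \frac{1}{24 + 36} = \frac{1}{60} \approx 0.016667$)
$M \left(-32\right) \left(\left(-1\right) 5 - -6\right) = \frac{1}{60} \left(-32\right) \left(\left(-1\right) 5 - -6\right) = - \frac{8 \left(-5 + 6\right)}{15} = \left(- \frac{8}{15}\right) 1 = - \frac{8}{15}$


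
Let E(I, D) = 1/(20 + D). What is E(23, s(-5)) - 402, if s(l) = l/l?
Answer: -8441/21 ≈ -401.95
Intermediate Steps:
s(l) = 1
E(23, s(-5)) - 402 = 1/(20 + 1) - 402 = 1/21 - 402 = -8441/21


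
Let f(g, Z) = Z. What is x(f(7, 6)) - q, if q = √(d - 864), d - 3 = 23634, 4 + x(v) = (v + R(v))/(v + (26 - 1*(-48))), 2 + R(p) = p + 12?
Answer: -149/40 - √22773 ≈ -154.63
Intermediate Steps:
R(p) = 10 + p (R(p) = -2 + (p + 12) = -2 + (12 + p) = 10 + p)
x(v) = -4 + (10 + 2*v)/(74 + v) (x(v) = -4 + (v + (10 + v))/(v + (26 - 1*(-48))) = -4 + (10 + 2*v)/(v + (26 + 48)) = -4 + (10 + 2*v)/(v + 74) = -4 + (10 + 2*v)/(74 + v))
d = 23637 (d = 3 + 23634 = 23637)
q = √22773 (q = √(23637 - 864) = √22773 ≈ 150.91)
x(f(7, 6)) - q = 2*(-143 - 1*6)/(74 + 6) - √22773 = 2*(-143 - 6)/80 - √22773 = 2*(1/80)*(-149) - √22773 = -149/40 - √22773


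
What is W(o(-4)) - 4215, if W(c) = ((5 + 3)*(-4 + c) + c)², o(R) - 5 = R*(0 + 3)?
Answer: 4810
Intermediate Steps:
o(R) = 5 + 3*R (o(R) = 5 + R*(0 + 3) = 5 + R*3 = 5 + 3*R)
W(c) = (-32 + 9*c)² (W(c) = (8*(-4 + c) + c)² = ((-32 + 8*c) + c)² = (-32 + 9*c)²)
W(o(-4)) - 4215 = (-32 + 9*(5 + 3*(-4)))² - 4215 = (-32 + 9*(5 - 12))² - 4215 = (-32 + 9*(-7))² - 4215 = (-32 - 63)² - 4215 = (-95)² - 4215 = 9025 - 4215 = 4810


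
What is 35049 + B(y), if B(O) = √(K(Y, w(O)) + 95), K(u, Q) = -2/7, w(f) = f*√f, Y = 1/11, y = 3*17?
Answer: 35049 + √4641/7 ≈ 35059.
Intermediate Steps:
y = 51
Y = 1/11 ≈ 0.090909
w(f) = f^(3/2)
K(u, Q) = -2/7 (K(u, Q) = -2*⅐ = -2/7)
B(O) = √4641/7 (B(O) = √(-2/7 + 95) = √(663/7) = √4641/7)
35049 + B(y) = 35049 + √4641/7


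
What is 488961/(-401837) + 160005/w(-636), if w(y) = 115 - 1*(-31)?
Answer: 64224540879/58668202 ≈ 1094.7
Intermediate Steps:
w(y) = 146 (w(y) = 115 + 31 = 146)
488961/(-401837) + 160005/w(-636) = 488961/(-401837) + 160005/146 = 488961*(-1/401837) + 160005*(1/146) = -488961/401837 + 160005/146 = 64224540879/58668202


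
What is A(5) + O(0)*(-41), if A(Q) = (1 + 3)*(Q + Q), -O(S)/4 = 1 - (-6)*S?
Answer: 204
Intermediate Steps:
O(S) = -4 - 24*S (O(S) = -4*(1 - (-6)*S) = -4*(1 + 6*S) = -4 - 24*S)
A(Q) = 8*Q (A(Q) = 4*(2*Q) = 8*Q)
A(5) + O(0)*(-41) = 8*5 + (-4 - 24*0)*(-41) = 40 + (-4 + 0)*(-41) = 40 - 4*(-41) = 40 + 164 = 204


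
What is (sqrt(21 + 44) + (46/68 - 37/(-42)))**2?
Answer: 8593321/127449 + 1112*sqrt(65)/357 ≈ 92.538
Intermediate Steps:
(sqrt(21 + 44) + (46/68 - 37/(-42)))**2 = (sqrt(65) + (46*(1/68) - 37*(-1/42)))**2 = (sqrt(65) + (23/34 + 37/42))**2 = (sqrt(65) + 556/357)**2 = (556/357 + sqrt(65))**2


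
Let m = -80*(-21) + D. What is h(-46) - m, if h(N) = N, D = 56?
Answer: -1782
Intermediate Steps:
m = 1736 (m = -80*(-21) + 56 = 1680 + 56 = 1736)
h(-46) - m = -46 - 1*1736 = -46 - 1736 = -1782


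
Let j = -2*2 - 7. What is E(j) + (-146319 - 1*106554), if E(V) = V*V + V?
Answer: -252763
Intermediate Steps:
j = -11 (j = -4 - 7 = -11)
E(V) = V + V² (E(V) = V² + V = V + V²)
E(j) + (-146319 - 1*106554) = -11*(1 - 11) + (-146319 - 1*106554) = -11*(-10) + (-146319 - 106554) = 110 - 252873 = -252763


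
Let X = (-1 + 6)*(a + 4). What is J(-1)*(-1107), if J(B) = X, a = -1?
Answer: -16605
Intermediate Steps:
X = 15 (X = (-1 + 6)*(-1 + 4) = 5*3 = 15)
J(B) = 15
J(-1)*(-1107) = 15*(-1107) = -16605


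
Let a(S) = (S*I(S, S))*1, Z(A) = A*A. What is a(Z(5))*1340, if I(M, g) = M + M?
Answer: 1675000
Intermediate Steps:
I(M, g) = 2*M
Z(A) = A²
a(S) = 2*S² (a(S) = (S*(2*S))*1 = (2*S²)*1 = 2*S²)
a(Z(5))*1340 = (2*(5²)²)*1340 = (2*25²)*1340 = (2*625)*1340 = 1250*1340 = 1675000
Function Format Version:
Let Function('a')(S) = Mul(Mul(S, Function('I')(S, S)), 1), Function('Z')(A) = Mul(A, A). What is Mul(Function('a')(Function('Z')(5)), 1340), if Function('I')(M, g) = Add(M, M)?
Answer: 1675000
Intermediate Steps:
Function('I')(M, g) = Mul(2, M)
Function('Z')(A) = Pow(A, 2)
Function('a')(S) = Mul(2, Pow(S, 2)) (Function('a')(S) = Mul(Mul(S, Mul(2, S)), 1) = Mul(Mul(2, Pow(S, 2)), 1) = Mul(2, Pow(S, 2)))
Mul(Function('a')(Function('Z')(5)), 1340) = Mul(Mul(2, Pow(Pow(5, 2), 2)), 1340) = Mul(Mul(2, Pow(25, 2)), 1340) = Mul(Mul(2, 625), 1340) = Mul(1250, 1340) = 1675000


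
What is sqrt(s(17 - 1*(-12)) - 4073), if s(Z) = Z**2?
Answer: 4*I*sqrt(202) ≈ 56.851*I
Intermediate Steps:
sqrt(s(17 - 1*(-12)) - 4073) = sqrt((17 - 1*(-12))**2 - 4073) = sqrt((17 + 12)**2 - 4073) = sqrt(29**2 - 4073) = sqrt(841 - 4073) = sqrt(-3232) = 4*I*sqrt(202)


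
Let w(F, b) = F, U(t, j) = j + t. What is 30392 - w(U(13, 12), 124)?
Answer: 30367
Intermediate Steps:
30392 - w(U(13, 12), 124) = 30392 - (12 + 13) = 30392 - 1*25 = 30392 - 25 = 30367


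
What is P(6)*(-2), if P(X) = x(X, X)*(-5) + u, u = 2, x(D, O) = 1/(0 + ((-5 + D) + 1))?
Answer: 1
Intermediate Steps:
x(D, O) = 1/(-4 + D) (x(D, O) = 1/(0 + (-4 + D)) = 1/(-4 + D))
P(X) = 2 - 5/(-4 + X) (P(X) = -5/(-4 + X) + 2 = 2 - 5/(-4 + X))
P(6)*(-2) = ((-13 + 2*6)/(-4 + 6))*(-2) = ((-13 + 12)/2)*(-2) = ((1/2)*(-1))*(-2) = -1/2*(-2) = 1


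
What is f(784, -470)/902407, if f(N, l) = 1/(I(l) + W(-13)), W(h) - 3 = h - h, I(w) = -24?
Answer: -1/18950547 ≈ -5.2769e-8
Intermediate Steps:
W(h) = 3 (W(h) = 3 + (h - h) = 3 + 0 = 3)
f(N, l) = -1/21 (f(N, l) = 1/(-24 + 3) = 1/(-21) = -1/21)
f(784, -470)/902407 = -1/21/902407 = -1/21*1/902407 = -1/18950547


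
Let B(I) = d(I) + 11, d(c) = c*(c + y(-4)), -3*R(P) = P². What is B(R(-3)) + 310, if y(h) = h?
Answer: 342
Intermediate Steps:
R(P) = -P²/3
d(c) = c*(-4 + c) (d(c) = c*(c - 4) = c*(-4 + c))
B(I) = 11 + I*(-4 + I) (B(I) = I*(-4 + I) + 11 = 11 + I*(-4 + I))
B(R(-3)) + 310 = (11 + (-⅓*(-3)²)*(-4 - ⅓*(-3)²)) + 310 = (11 + (-⅓*9)*(-4 - ⅓*9)) + 310 = (11 - 3*(-4 - 3)) + 310 = (11 - 3*(-7)) + 310 = (11 + 21) + 310 = 32 + 310 = 342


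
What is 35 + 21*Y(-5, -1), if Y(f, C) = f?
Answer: -70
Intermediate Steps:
35 + 21*Y(-5, -1) = 35 + 21*(-5) = 35 - 105 = -70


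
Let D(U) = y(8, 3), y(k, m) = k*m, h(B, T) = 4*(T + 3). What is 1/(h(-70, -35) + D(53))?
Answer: -1/104 ≈ -0.0096154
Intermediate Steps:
h(B, T) = 12 + 4*T (h(B, T) = 4*(3 + T) = 12 + 4*T)
D(U) = 24 (D(U) = 8*3 = 24)
1/(h(-70, -35) + D(53)) = 1/((12 + 4*(-35)) + 24) = 1/((12 - 140) + 24) = 1/(-128 + 24) = 1/(-104) = -1/104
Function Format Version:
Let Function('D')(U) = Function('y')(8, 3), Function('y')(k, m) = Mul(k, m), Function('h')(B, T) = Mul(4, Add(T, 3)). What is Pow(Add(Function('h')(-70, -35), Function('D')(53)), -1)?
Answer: Rational(-1, 104) ≈ -0.0096154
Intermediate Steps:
Function('h')(B, T) = Add(12, Mul(4, T)) (Function('h')(B, T) = Mul(4, Add(3, T)) = Add(12, Mul(4, T)))
Function('D')(U) = 24 (Function('D')(U) = Mul(8, 3) = 24)
Pow(Add(Function('h')(-70, -35), Function('D')(53)), -1) = Pow(Add(Add(12, Mul(4, -35)), 24), -1) = Pow(Add(Add(12, -140), 24), -1) = Pow(Add(-128, 24), -1) = Pow(-104, -1) = Rational(-1, 104)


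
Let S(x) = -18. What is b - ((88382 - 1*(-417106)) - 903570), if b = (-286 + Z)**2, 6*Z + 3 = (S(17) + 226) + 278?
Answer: 1761249/4 ≈ 4.4031e+5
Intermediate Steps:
Z = 161/2 (Z = -1/2 + ((-18 + 226) + 278)/6 = -1/2 + (208 + 278)/6 = -1/2 + (1/6)*486 = -1/2 + 81 = 161/2 ≈ 80.500)
b = 168921/4 (b = (-286 + 161/2)**2 = (-411/2)**2 = 168921/4 ≈ 42230.)
b - ((88382 - 1*(-417106)) - 903570) = 168921/4 - ((88382 - 1*(-417106)) - 903570) = 168921/4 - ((88382 + 417106) - 903570) = 168921/4 - (505488 - 903570) = 168921/4 - 1*(-398082) = 168921/4 + 398082 = 1761249/4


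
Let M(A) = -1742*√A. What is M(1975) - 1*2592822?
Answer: -2592822 - 8710*√79 ≈ -2.6702e+6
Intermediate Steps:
M(1975) - 1*2592822 = -8710*√79 - 1*2592822 = -8710*√79 - 2592822 = -2592822 - 8710*√79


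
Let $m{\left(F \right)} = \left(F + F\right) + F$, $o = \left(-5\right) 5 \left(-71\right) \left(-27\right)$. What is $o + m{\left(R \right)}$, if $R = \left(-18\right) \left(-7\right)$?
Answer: $-47547$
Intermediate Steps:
$R = 126$
$o = -47925$ ($o = \left(-25\right) \left(-71\right) \left(-27\right) = 1775 \left(-27\right) = -47925$)
$m{\left(F \right)} = 3 F$ ($m{\left(F \right)} = 2 F + F = 3 F$)
$o + m{\left(R \right)} = -47925 + 3 \cdot 126 = -47925 + 378 = -47547$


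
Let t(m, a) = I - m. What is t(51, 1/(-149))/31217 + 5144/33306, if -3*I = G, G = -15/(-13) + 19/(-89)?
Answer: 7069768493/46267246389 ≈ 0.15280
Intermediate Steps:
G = 1088/1157 (G = -15*(-1/13) + 19*(-1/89) = 15/13 - 19/89 = 1088/1157 ≈ 0.94036)
I = -1088/3471 (I = -⅓*1088/1157 = -1088/3471 ≈ -0.31345)
t(m, a) = -1088/3471 - m
t(51, 1/(-149))/31217 + 5144/33306 = (-1088/3471 - 1*51)/31217 + 5144/33306 = (-1088/3471 - 51)*(1/31217) + 5144*(1/33306) = -178109/3471*1/31217 + 2572/16653 = -178109/108354207 + 2572/16653 = 7069768493/46267246389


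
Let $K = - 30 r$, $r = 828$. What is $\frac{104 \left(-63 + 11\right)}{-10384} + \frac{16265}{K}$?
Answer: $- \frac{432013}{3224232} \approx -0.13399$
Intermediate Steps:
$K = -24840$ ($K = \left(-30\right) 828 = -24840$)
$\frac{104 \left(-63 + 11\right)}{-10384} + \frac{16265}{K} = \frac{104 \left(-63 + 11\right)}{-10384} + \frac{16265}{-24840} = 104 \left(-52\right) \left(- \frac{1}{10384}\right) + 16265 \left(- \frac{1}{24840}\right) = \left(-5408\right) \left(- \frac{1}{10384}\right) - \frac{3253}{4968} = \frac{338}{649} - \frac{3253}{4968} = - \frac{432013}{3224232}$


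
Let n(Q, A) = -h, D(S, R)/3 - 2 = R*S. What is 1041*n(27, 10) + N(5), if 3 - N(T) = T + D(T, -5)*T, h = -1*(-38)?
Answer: -39215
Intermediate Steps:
D(S, R) = 6 + 3*R*S (D(S, R) = 6 + 3*(R*S) = 6 + 3*R*S)
h = 38
N(T) = 3 - T - T*(6 - 15*T) (N(T) = 3 - (T + (6 + 3*(-5)*T)*T) = 3 - (T + (6 - 15*T)*T) = 3 - (T + T*(6 - 15*T)) = 3 + (-T - T*(6 - 15*T)) = 3 - T - T*(6 - 15*T))
n(Q, A) = -38 (n(Q, A) = -1*38 = -38)
1041*n(27, 10) + N(5) = 1041*(-38) + (3 - 7*5 + 15*5²) = -39558 + (3 - 35 + 15*25) = -39558 + (3 - 35 + 375) = -39558 + 343 = -39215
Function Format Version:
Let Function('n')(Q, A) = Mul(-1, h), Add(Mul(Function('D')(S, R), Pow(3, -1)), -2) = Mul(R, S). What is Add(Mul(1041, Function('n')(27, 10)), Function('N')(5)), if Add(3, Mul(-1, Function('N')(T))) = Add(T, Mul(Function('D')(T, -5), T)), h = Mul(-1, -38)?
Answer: -39215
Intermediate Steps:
Function('D')(S, R) = Add(6, Mul(3, R, S)) (Function('D')(S, R) = Add(6, Mul(3, Mul(R, S))) = Add(6, Mul(3, R, S)))
h = 38
Function('N')(T) = Add(3, Mul(-1, T), Mul(-1, T, Add(6, Mul(-15, T)))) (Function('N')(T) = Add(3, Mul(-1, Add(T, Mul(Add(6, Mul(3, -5, T)), T)))) = Add(3, Mul(-1, Add(T, Mul(Add(6, Mul(-15, T)), T)))) = Add(3, Mul(-1, Add(T, Mul(T, Add(6, Mul(-15, T)))))) = Add(3, Add(Mul(-1, T), Mul(-1, T, Add(6, Mul(-15, T))))) = Add(3, Mul(-1, T), Mul(-1, T, Add(6, Mul(-15, T)))))
Function('n')(Q, A) = -38 (Function('n')(Q, A) = Mul(-1, 38) = -38)
Add(Mul(1041, Function('n')(27, 10)), Function('N')(5)) = Add(Mul(1041, -38), Add(3, Mul(-7, 5), Mul(15, Pow(5, 2)))) = Add(-39558, Add(3, -35, Mul(15, 25))) = Add(-39558, Add(3, -35, 375)) = Add(-39558, 343) = -39215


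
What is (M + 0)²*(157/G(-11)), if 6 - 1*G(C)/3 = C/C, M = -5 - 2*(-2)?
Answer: 157/15 ≈ 10.467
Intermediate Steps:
M = -1 (M = -5 + 4 = -1)
G(C) = 15 (G(C) = 18 - 3*C/C = 18 - 3*1 = 18 - 3 = 15)
(M + 0)²*(157/G(-11)) = (-1 + 0)²*(157/15) = (-1)²*(157*(1/15)) = 1*(157/15) = 157/15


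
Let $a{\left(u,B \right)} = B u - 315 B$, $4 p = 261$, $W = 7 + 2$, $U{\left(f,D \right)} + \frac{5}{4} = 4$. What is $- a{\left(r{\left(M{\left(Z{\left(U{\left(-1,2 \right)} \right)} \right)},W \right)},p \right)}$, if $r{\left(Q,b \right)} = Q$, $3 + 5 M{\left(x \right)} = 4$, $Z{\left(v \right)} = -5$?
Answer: $\frac{205407}{10} \approx 20541.0$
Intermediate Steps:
$U{\left(f,D \right)} = \frac{11}{4}$ ($U{\left(f,D \right)} = - \frac{5}{4} + 4 = \frac{11}{4}$)
$M{\left(x \right)} = \frac{1}{5}$ ($M{\left(x \right)} = - \frac{3}{5} + \frac{1}{5} \cdot 4 = - \frac{3}{5} + \frac{4}{5} = \frac{1}{5}$)
$W = 9$
$p = \frac{261}{4}$ ($p = \frac{1}{4} \cdot 261 = \frac{261}{4} \approx 65.25$)
$a{\left(u,B \right)} = - 315 B + B u$
$- a{\left(r{\left(M{\left(Z{\left(U{\left(-1,2 \right)} \right)} \right)},W \right)},p \right)} = - \frac{261 \left(-315 + \frac{1}{5}\right)}{4} = - \frac{261 \left(-1574\right)}{4 \cdot 5} = \left(-1\right) \left(- \frac{205407}{10}\right) = \frac{205407}{10}$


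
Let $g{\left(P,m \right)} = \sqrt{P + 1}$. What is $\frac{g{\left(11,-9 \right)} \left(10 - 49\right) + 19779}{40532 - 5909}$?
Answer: $\frac{6593}{11541} - \frac{26 \sqrt{3}}{11541} \approx 0.56737$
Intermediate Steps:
$g{\left(P,m \right)} = \sqrt{1 + P}$
$\frac{g{\left(11,-9 \right)} \left(10 - 49\right) + 19779}{40532 - 5909} = \frac{\sqrt{1 + 11} \left(10 - 49\right) + 19779}{40532 - 5909} = \frac{\sqrt{12} \left(-39\right) + 19779}{34623} = \left(2 \sqrt{3} \left(-39\right) + 19779\right) \frac{1}{34623} = \left(- 78 \sqrt{3} + 19779\right) \frac{1}{34623} = \left(19779 - 78 \sqrt{3}\right) \frac{1}{34623} = \frac{6593}{11541} - \frac{26 \sqrt{3}}{11541}$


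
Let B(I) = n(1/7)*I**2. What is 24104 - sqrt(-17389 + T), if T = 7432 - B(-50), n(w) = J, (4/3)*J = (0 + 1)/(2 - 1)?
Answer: 24104 - 2*I*sqrt(2958) ≈ 24104.0 - 108.78*I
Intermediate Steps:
J = 3/4 (J = 3*((0 + 1)/(2 - 1))/4 = 3*(1/1)/4 = 3*(1*1)/4 = (3/4)*1 = 3/4 ≈ 0.75000)
n(w) = 3/4
B(I) = 3*I**2/4
T = 5557 (T = 7432 - 3*(-50)**2/4 = 7432 - 3*2500/4 = 7432 - 1*1875 = 7432 - 1875 = 5557)
24104 - sqrt(-17389 + T) = 24104 - sqrt(-17389 + 5557) = 24104 - sqrt(-11832) = 24104 - 2*I*sqrt(2958)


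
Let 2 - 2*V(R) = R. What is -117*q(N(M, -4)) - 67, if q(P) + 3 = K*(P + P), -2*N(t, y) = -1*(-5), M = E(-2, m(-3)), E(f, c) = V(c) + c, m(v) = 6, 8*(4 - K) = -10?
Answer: 13421/4 ≈ 3355.3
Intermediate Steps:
K = 21/4 (K = 4 - ⅛*(-10) = 4 + 5/4 = 21/4 ≈ 5.2500)
V(R) = 1 - R/2
E(f, c) = 1 + c/2 (E(f, c) = (1 - c/2) + c = 1 + c/2)
M = 4 (M = 1 + (½)*6 = 1 + 3 = 4)
N(t, y) = -5/2 (N(t, y) = -(-1)*(-5)/2 = -½*5 = -5/2)
q(P) = -3 + 21*P/2 (q(P) = -3 + 21*(P + P)/4 = -3 + 21*(2*P)/4 = -3 + 21*P/2)
-117*q(N(M, -4)) - 67 = -117*(-3 + (21/2)*(-5/2)) - 67 = -117*(-3 - 105/4) - 67 = -117*(-117/4) - 67 = 13689/4 - 67 = 13421/4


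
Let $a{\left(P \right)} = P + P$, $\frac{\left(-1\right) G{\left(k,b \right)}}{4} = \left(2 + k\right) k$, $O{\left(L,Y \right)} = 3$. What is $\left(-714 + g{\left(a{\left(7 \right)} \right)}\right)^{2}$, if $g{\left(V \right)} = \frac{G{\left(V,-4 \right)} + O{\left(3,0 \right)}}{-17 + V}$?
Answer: $\frac{1560001}{9} \approx 1.7333 \cdot 10^{5}$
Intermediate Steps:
$G{\left(k,b \right)} = - 4 k \left(2 + k\right)$ ($G{\left(k,b \right)} = - 4 \left(2 + k\right) k = - 4 k \left(2 + k\right)$)
$a{\left(P \right)} = 2 P$
$g{\left(V \right)} = \frac{3 - 4 V \left(2 + V\right)}{-17 + V}$ ($g{\left(V \right)} = \frac{- 4 V \left(2 + V\right) + 3}{-17 + V} = \frac{3 - 4 V \left(2 + V\right)}{-17 + V}$)
$\left(-714 + g{\left(a{\left(7 \right)} \right)}\right)^{2} = \left(-714 + \frac{3 - 4 \cdot 2 \cdot 7 \left(2 + 2 \cdot 7\right)}{-17 + 2 \cdot 7}\right)^{2} = \left(-714 + \frac{3 - 56 \left(2 + 14\right)}{-17 + 14}\right)^{2} = \left(-714 + \frac{3 - 56 \cdot 16}{-3}\right)^{2} = \left(-714 - \frac{3 - 896}{3}\right)^{2} = \left(-714 - - \frac{893}{3}\right)^{2} = \left(-714 + \frac{893}{3}\right)^{2} = \left(- \frac{1249}{3}\right)^{2} = \frac{1560001}{9}$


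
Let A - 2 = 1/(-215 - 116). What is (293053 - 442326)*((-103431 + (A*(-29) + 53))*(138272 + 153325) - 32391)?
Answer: 1490267129660601480/331 ≈ 4.5023e+15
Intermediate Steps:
A = 661/331 (A = 2 + 1/(-215 - 116) = 2 + 1/(-331) = 2 - 1/331 = 661/331 ≈ 1.9970)
(293053 - 442326)*((-103431 + (A*(-29) + 53))*(138272 + 153325) - 32391) = (293053 - 442326)*((-103431 + ((661/331)*(-29) + 53))*(138272 + 153325) - 32391) = -149273*((-103431 + (-19169/331 + 53))*291597 - 32391) = -149273*((-103431 - 1626/331)*291597 - 32391) = -149273*(-34237287/331*291597 - 32391) = -149273*(-9983490177339/331 - 32391) = -149273*(-9983500898760/331) = 1490267129660601480/331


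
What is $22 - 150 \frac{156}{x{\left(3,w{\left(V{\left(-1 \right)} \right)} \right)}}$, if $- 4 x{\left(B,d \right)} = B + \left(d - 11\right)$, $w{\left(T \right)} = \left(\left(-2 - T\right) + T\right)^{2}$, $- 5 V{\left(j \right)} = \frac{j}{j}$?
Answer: $-23378$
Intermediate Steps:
$V{\left(j \right)} = - \frac{1}{5}$ ($V{\left(j \right)} = - \frac{j \frac{1}{j}}{5} = \left(- \frac{1}{5}\right) 1 = - \frac{1}{5}$)
$w{\left(T \right)} = 4$ ($w{\left(T \right)} = \left(-2\right)^{2} = 4$)
$x{\left(B,d \right)} = \frac{11}{4} - \frac{B}{4} - \frac{d}{4}$ ($x{\left(B,d \right)} = - \frac{B + \left(d - 11\right)}{4} = - \frac{B + \left(-11 + d\right)}{4} = - \frac{-11 + B + d}{4} = \frac{11}{4} - \frac{B}{4} - \frac{d}{4}$)
$22 - 150 \frac{156}{x{\left(3,w{\left(V{\left(-1 \right)} \right)} \right)}} = 22 - 150 \frac{156}{\frac{11}{4} - \frac{3}{4} - 1} = 22 - 150 \cdot \frac{156}{1} = 22 - 150 \cdot 156 \cdot 1 = 22 - 23400 = -23378$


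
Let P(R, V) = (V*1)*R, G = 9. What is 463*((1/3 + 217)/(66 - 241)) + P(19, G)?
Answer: -212101/525 ≈ -404.00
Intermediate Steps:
P(R, V) = R*V (P(R, V) = V*R = R*V)
463*((1/3 + 217)/(66 - 241)) + P(19, G) = 463*((1/3 + 217)/(66 - 241)) + 19*9 = 463*((⅓ + 217)/(-175)) + 171 = 463*((652/3)*(-1/175)) + 171 = 463*(-652/525) + 171 = -301876/525 + 171 = -212101/525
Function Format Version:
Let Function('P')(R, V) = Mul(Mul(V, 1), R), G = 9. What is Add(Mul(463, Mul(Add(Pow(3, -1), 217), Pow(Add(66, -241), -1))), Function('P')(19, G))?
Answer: Rational(-212101, 525) ≈ -404.00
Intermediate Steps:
Function('P')(R, V) = Mul(R, V) (Function('P')(R, V) = Mul(V, R) = Mul(R, V))
Add(Mul(463, Mul(Add(Pow(3, -1), 217), Pow(Add(66, -241), -1))), Function('P')(19, G)) = Add(Mul(463, Mul(Add(Pow(3, -1), 217), Pow(Add(66, -241), -1))), Mul(19, 9)) = Add(Mul(463, Mul(Add(Rational(1, 3), 217), Pow(-175, -1))), 171) = Add(Mul(463, Mul(Rational(652, 3), Rational(-1, 175))), 171) = Add(Mul(463, Rational(-652, 525)), 171) = Add(Rational(-301876, 525), 171) = Rational(-212101, 525)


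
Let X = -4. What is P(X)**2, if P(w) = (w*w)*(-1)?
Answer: 256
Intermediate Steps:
P(w) = -w**2 (P(w) = w**2*(-1) = -w**2)
P(X)**2 = (-1*(-4)**2)**2 = (-1*16)**2 = (-16)**2 = 256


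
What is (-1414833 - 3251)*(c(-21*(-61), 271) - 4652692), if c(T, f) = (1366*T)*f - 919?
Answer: -665867943381020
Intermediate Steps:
c(T, f) = -919 + 1366*T*f (c(T, f) = 1366*T*f - 919 = -919 + 1366*T*f)
(-1414833 - 3251)*(c(-21*(-61), 271) - 4652692) = (-1414833 - 3251)*((-919 + 1366*(-21*(-61))*271) - 4652692) = -1418084*((-919 + 1366*1281*271) - 4652692) = -1418084*((-919 + 474208266) - 4652692) = -1418084*(474207347 - 4652692) = -1418084*469554655 = -665867943381020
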